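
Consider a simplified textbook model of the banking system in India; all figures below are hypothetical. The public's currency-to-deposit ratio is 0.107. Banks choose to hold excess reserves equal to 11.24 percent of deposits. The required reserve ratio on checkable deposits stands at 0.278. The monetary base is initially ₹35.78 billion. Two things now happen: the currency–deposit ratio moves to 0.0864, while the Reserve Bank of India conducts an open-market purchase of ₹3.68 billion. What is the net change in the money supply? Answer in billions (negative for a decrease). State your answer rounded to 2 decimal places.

Before: m₁ = (1 + 0.107) / (0.278 + 0.1124 + 0.107) ≈ 2.22557, MB₁ = 35.78, so M₁ = 2.22557 × 35.78 ≈ 79.6309 billion.
After: m₂ = (1 + 0.0864) / (0.278 + 0.1124 + 0.0864) ≈ 2.27852, MB₂ = 35.78 + 3.68 = 39.46, so M₂ = 2.27852 × 39.46 ≈ 89.9104 billion.
ΔM = M₂ − M₁ = 89.9104 − 79.6309 = 10.2795 billion.

₹10.28 billion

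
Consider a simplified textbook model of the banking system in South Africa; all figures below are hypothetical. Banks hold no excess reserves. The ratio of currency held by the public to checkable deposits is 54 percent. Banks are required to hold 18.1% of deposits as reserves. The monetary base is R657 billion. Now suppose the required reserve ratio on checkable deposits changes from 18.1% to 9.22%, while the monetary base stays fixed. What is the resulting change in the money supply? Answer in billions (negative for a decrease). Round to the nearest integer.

Initially m₁ = (1 + 0.54) / (0.181 + 0.54) ≈ 2.1359, so M₁ = 2.1359 × 657 = 1403.2863 billion.
After the change m₂ = (1 + 0.54) / (0.0922 + 0.54) ≈ 2.4359, so M₂ = 2.4359 × 657 = 1600.3863 billion.
ΔM = M₂ − M₁ = 1600.3863 − 1403.2863 = 197.1 billion.

R197 billion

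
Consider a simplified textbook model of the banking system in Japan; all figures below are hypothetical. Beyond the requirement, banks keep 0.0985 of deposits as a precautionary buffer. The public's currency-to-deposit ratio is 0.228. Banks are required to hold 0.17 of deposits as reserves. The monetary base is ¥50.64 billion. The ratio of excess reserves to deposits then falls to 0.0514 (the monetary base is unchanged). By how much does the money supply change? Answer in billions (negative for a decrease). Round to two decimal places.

¥13.13 billion

Initially m₁ = (1 + 0.228) / (0.17 + 0.0985 + 0.228) ≈ 2.47331, so M₁ = 2.47331 × 50.64 ≈ 125.2484 billion.
After the change m₂ = (1 + 0.228) / (0.17 + 0.0514 + 0.228) ≈ 2.73253, so M₂ = 2.73253 × 50.64 ≈ 138.3753 billion.
ΔM = M₂ − M₁ = 138.3753 − 125.2484 = 13.1269 billion.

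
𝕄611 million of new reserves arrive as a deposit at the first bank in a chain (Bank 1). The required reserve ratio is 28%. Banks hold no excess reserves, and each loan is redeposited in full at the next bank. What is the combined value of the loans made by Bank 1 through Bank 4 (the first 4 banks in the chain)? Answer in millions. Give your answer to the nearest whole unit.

Bank i lends (1 − rr)^i of the original deposit: Bank 1 lends 611·0.7200 = 439.9200, Bank 2 lends 611·0.7200² = 316.7424, and so on.
Summing a geometric series: total = 611·[0.7200·(1 − 0.7200^4) / (1 − 0.7200)] ≈ 1148.9162 million.

𝕄1149 million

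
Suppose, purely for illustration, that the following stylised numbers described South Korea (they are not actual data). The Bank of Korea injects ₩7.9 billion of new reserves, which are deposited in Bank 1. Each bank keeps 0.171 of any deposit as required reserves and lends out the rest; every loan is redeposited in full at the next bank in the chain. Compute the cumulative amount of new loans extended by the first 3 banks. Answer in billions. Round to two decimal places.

Bank i lends (1 − rr)^i of the original deposit: Bank 1 lends 7.9·0.8290 = 6.5491, Bank 2 lends 7.9·0.8290² ≈ 5.4292, and so on.
Summing a geometric series: total = 7.9·[0.8290·(1 − 0.8290^3) / (1 − 0.8290)] ≈ 16.4791 billion.

₩16.48 billion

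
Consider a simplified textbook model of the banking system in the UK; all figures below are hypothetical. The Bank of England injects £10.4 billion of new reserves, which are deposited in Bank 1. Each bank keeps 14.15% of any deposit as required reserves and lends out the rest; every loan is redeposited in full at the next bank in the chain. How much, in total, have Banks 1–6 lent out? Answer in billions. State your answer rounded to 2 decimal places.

£37.84 billion

Bank i lends (1 − rr)^i of the original deposit: Bank 1 lends 10.4·0.8585 = 8.9284, Bank 2 lends 10.4·0.8585² ≈ 7.6650, and so on.
Summing a geometric series: total = 10.4·[0.8585·(1 − 0.8585^6) / (1 − 0.8585)] ≈ 37.8367 billion.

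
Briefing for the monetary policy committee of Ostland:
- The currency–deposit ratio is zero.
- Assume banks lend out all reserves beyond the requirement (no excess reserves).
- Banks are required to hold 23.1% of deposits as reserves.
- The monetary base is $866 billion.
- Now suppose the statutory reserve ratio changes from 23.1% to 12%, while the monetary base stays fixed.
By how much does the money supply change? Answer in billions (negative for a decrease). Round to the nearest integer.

Initially m₁ = 1 / (0.231) ≈ 4.3290, so M₁ = 4.3290 × 866 = 3748.914 billion.
After the change m₂ = 1 / (0.12) ≈ 8.3333, so M₂ = 8.3333 × 866 = 7216.6378 billion.
ΔM = M₂ − M₁ = 7216.6378 − 3748.914 = 3467.7238 billion.

$3468 billion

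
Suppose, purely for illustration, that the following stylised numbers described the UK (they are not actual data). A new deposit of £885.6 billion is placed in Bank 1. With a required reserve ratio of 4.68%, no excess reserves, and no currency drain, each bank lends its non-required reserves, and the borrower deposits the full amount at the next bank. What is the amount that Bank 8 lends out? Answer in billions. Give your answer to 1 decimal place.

Each bank lends a fraction (1 − rr) = 0.9532 of the deposit it receives, so Bank 8 receives 885.6·0.9532^7 and lends 885.6·0.9532^8 ≈ 603.5453 billion.

£603.5 billion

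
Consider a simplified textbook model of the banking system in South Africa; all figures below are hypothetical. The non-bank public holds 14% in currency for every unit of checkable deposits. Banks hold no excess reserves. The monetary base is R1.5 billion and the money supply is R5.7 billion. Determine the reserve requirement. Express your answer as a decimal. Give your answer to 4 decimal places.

Using m = M/MB = 5.7/1.5 = 3.800000. Since m = (1 + c)/(c + rr + e), the denominator satisfies c + rr + e = (1 + c)/m = (1 + 0.14) / 3.800000 = 0.300000.
With c = 0.14 and e = 0, the reserve requirement is 0.300000 − 0.14 − 0 = 0.16.

0.1600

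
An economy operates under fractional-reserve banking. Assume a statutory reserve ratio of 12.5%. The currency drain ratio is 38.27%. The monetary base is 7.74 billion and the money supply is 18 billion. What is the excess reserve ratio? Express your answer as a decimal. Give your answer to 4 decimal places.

0.0869

Using m = M/MB = 18/7.74 ≈ 2.325581. Since m = (1 + c)/(c + rr + e), the denominator satisfies c + rr + e = (1 + c)/m = (1 + 0.3827) / 2.325581 ≈ 0.594561.
With c = 0.3827 and rr = 0.125, the excess reserve ratio is 0.594561 − 0.3827 − 0.125 = 0.086861.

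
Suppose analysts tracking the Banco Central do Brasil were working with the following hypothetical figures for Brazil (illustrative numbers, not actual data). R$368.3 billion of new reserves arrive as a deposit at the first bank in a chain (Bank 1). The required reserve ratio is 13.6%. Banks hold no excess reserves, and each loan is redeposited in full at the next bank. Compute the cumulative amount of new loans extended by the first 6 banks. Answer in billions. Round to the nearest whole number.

R$1366 billion

Bank i lends (1 − rr)^i of the original deposit: Bank 1 lends 368.3·0.8640 = 318.2112, Bank 2 lends 368.3·0.8640² ≈ 274.9345, and so on.
Summing a geometric series: total = 368.3·[0.8640·(1 − 0.8640^6) / (1 − 0.8640)] ≈ 1366.4607 billion.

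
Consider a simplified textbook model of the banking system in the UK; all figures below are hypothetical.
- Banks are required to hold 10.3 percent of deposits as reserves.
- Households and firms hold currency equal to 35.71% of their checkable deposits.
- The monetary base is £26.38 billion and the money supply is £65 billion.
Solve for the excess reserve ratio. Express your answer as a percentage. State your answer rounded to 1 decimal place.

Using m = M/MB = 65/26.38 ≈ 2.463988. Since m = (1 + c)/(c + rr + e), the denominator satisfies c + rr + e = (1 + c)/m = (1 + 0.3571) / 2.463988 ≈ 0.550774.
With c = 0.3571 and rr = 0.103, the excess reserve ratio is 0.550774 − 0.3571 − 0.103 = 0.090674.

9.1%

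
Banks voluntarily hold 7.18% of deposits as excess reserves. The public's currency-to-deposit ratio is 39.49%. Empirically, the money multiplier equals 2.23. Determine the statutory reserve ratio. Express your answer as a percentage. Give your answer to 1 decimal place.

Using m = 2.23. Since m = (1 + c)/(c + rr + e), the denominator satisfies c + rr + e = (1 + c)/m = (1 + 0.3949) / 2.23 ≈ 0.625516.
With c = 0.3949 and e = 0.0718, the statutory reserve ratio is 0.625516 − 0.3949 − 0.0718 = 0.158816.

15.9%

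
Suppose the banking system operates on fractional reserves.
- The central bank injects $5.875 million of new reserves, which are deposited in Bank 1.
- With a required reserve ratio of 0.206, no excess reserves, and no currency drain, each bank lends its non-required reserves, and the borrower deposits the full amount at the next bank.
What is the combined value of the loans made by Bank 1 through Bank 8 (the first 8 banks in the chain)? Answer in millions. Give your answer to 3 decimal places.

Bank i lends (1 − rr)^i of the original deposit: Bank 1 lends 5.875·0.7940 ≈ 4.6648, Bank 2 lends 5.875·0.7940² ≈ 3.7038, and so on.
Summing a geometric series: total = 5.875·[0.7940·(1 − 0.7940^8) / (1 − 0.7940)] ≈ 19.0674 million.

$19.067 million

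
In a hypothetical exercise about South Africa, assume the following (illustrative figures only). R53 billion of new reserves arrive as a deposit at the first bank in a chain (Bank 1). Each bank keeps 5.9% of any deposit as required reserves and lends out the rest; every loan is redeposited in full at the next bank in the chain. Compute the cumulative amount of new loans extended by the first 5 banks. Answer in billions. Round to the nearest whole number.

R222 billion

Bank i lends (1 − rr)^i of the original deposit: Bank 1 lends 53·0.9410 = 49.8730, Bank 2 lends 53·0.9410² ≈ 46.9305, and so on.
Summing a geometric series: total = 53·[0.9410·(1 − 0.9410^5) / (1 − 0.9410)] ≈ 221.6254 billion.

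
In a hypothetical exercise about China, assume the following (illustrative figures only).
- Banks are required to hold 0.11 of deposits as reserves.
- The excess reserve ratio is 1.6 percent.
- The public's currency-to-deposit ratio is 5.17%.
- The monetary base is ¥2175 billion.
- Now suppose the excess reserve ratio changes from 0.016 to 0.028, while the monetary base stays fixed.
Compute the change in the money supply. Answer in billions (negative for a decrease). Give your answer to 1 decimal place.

-814.3 billion

Initially m₁ = (1 + 0.0517) / (0.11 + 0.016 + 0.0517) ≈ 5.918402, so M₁ = 5.918402 × 2175 ≈ 12872.5244 billion.
After the change m₂ = (1 + 0.0517) / (0.11 + 0.028 + 0.0517) ≈ 5.544017, so M₂ = 5.544017 × 2175 ≈ 12058.237 billion.
ΔM = M₂ − M₁ = 12058.237 − 12872.5244 = -814.2874 billion.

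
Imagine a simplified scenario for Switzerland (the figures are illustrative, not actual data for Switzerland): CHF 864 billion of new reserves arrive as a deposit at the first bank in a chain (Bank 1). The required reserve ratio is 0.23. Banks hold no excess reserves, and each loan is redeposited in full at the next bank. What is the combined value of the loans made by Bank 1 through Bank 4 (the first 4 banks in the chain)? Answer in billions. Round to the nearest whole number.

CHF 1876 billion

Bank i lends (1 − rr)^i of the original deposit: Bank 1 lends 864·0.7700 = 665.2800, Bank 2 lends 864·0.7700² = 512.2656, and so on.
Summing a geometric series: total = 864·[0.7700·(1 − 0.7700^4) / (1 − 0.7700)] ≈ 1875.7124 billion.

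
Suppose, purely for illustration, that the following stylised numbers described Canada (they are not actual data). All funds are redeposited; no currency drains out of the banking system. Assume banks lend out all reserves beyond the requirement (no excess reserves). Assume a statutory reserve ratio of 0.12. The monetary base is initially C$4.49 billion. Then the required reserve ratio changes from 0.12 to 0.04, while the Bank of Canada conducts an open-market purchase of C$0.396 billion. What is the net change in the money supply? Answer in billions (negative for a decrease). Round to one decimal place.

Before: m₁ = 1 / (0.12) ≈ 8.3333, MB₁ = 4.49, so M₁ = 8.3333 × 4.49 ≈ 37.4165 billion.
After: m₂ = 1 / (0.04) = 25, MB₂ = 4.49 + 0.396 = 4.886, so M₂ = 25 × 4.886 = 122.15 billion.
ΔM = M₂ − M₁ = 122.15 − 37.4165 = 84.7335 billion.

C$84.7 billion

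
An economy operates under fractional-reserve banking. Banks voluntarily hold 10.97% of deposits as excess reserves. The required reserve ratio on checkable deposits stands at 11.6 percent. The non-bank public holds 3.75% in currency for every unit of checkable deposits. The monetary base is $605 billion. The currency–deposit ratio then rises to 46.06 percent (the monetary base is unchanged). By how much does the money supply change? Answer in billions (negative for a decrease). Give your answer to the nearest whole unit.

Initially m₁ = (1 + 0.0375) / (0.116 + 0.1097 + 0.0375) ≈ 3.9419, so M₁ = 3.9419 × 605 = 2384.8495 billion.
After the change m₂ = (1 + 0.4606) / (0.116 + 0.1097 + 0.4606) ≈ 2.1282, so M₂ = 2.1282 × 605 = 1287.561 billion.
ΔM = M₂ − M₁ = 1287.561 − 2384.8495 = -1097.2885 billion.

-1097 billion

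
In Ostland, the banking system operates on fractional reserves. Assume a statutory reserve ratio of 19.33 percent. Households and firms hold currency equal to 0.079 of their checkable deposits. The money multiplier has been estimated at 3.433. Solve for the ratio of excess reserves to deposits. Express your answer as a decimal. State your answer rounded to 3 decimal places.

Using m = 3.433. Since m = (1 + c)/(c + rr + e), the denominator satisfies c + rr + e = (1 + c)/m = (1 + 0.079) / 3.433 ≈ 0.314302.
With c = 0.079 and rr = 0.1933, the ratio of excess reserves to deposits is 0.314302 − 0.079 − 0.1933 = 0.042002.

0.042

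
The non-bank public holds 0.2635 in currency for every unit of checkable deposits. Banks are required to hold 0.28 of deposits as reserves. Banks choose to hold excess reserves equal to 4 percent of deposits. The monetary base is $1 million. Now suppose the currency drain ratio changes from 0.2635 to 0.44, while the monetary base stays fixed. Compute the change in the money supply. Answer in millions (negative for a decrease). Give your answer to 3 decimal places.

-0.271 million

Initially m₁ = (1 + 0.2635) / (0.28 + 0.04 + 0.2635) ≈ 2.1654, so M₁ = 2.1654 × 1 = 2.1654 million.
After the change m₂ = (1 + 0.44) / (0.28 + 0.04 + 0.44) ≈ 1.8947, so M₂ = 1.8947 × 1 = 1.8947 million.
ΔM = M₂ − M₁ = 1.8947 − 2.1654 = -0.2707 million.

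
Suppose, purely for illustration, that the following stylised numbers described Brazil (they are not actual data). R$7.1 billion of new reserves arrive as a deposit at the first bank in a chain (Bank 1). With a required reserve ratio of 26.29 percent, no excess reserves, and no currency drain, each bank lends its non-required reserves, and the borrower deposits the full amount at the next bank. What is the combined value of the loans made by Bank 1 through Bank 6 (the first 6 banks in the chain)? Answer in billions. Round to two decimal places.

R$16.71 billion

Bank i lends (1 − rr)^i of the original deposit: Bank 1 lends 7.1·0.7371 ≈ 5.2334, Bank 2 lends 7.1·0.7371² ≈ 3.8575, and so on.
Summing a geometric series: total = 7.1·[0.7371·(1 − 0.7371^6) / (1 − 0.7371)] ≈ 16.7138 billion.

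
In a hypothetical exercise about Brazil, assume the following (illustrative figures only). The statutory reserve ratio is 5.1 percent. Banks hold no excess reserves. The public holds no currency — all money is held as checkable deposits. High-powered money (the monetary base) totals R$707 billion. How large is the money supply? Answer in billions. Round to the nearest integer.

R$13863 billion

With no currency drain or excess reserves, the money multiplier is m = 1/rr = 1/0.051 ≈ 19.6078.
Money supply M = m × MB = 19.6078 × 707 = 13862.7146 billion.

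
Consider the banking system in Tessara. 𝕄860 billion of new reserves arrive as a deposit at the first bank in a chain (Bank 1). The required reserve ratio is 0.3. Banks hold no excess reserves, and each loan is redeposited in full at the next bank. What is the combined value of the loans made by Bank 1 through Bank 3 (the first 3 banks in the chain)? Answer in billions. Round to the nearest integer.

𝕄1318 billion

Bank i lends (1 − rr)^i of the original deposit: Bank 1 lends 860·0.7000 = 602.0000, Bank 2 lends 860·0.7000² = 421.4000, and so on.
Summing a geometric series: total = 860·[0.7000·(1 − 0.7000^3) / (1 − 0.7000)] = 1318.3800 billion.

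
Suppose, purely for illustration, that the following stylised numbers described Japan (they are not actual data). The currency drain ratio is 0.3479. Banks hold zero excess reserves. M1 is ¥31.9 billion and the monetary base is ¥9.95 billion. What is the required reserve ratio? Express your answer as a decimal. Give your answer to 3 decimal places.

0.073

Using m = M/MB = 31.9/9.95 ≈ 3.206030. Since m = (1 + c)/(c + rr + e), the denominator satisfies c + rr + e = (1 + c)/m = (1 + 0.3479) / 3.206030 ≈ 0.420427.
With c = 0.3479 and e = 0, the required reserve ratio is 0.420427 − 0.3479 − 0 = 0.072527.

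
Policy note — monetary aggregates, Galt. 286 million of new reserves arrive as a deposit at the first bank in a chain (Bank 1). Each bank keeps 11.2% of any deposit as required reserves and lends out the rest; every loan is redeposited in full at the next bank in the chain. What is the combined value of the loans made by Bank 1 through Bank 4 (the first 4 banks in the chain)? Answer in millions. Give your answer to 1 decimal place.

857.6 million

Bank i lends (1 − rr)^i of the original deposit: Bank 1 lends 286·0.8880 = 253.9680, Bank 2 lends 286·0.8880² ≈ 225.5236, and so on.
Summing a geometric series: total = 286·[0.8880·(1 − 0.8880^4) / (1 − 0.8880)] ≈ 857.5918 million.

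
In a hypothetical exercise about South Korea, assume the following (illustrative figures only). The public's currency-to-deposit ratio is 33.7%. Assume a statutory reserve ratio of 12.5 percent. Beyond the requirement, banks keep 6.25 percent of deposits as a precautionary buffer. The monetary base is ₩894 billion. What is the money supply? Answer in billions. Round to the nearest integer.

The money multiplier is m = (1 + c) / (rr + e + c) = (1 + 0.337) / (0.125 + 0.0625 + 0.337) ≈ 2.5491.
So M = m × MB = 2.5491 × 894 = 2278.8954 billion.

₩2279 billion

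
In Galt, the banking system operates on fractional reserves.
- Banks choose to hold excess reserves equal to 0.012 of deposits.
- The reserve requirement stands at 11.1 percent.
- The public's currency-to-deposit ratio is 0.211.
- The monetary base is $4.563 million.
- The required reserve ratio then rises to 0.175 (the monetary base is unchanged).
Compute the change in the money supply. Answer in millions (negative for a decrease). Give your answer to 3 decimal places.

-2.660 million

Initially m₁ = (1 + 0.211) / (0.111 + 0.012 + 0.211) ≈ 3.62575, so M₁ = 3.62575 × 4.563 ≈ 16.5443 million.
After the change m₂ = (1 + 0.211) / (0.175 + 0.012 + 0.211) ≈ 3.04271, so M₂ = 3.04271 × 4.563 ≈ 13.8839 million.
ΔM = M₂ − M₁ = 13.8839 − 16.5443 = -2.6604 million.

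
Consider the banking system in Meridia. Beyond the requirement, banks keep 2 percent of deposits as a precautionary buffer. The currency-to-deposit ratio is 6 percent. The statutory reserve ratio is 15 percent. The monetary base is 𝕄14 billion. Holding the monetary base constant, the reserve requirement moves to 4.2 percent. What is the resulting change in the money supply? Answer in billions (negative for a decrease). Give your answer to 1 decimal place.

Initially m₁ = (1 + 0.06) / (0.15 + 0.02 + 0.06) ≈ 4.6087, so M₁ = 4.6087 × 14 = 64.5218 billion.
After the change m₂ = (1 + 0.06) / (0.042 + 0.02 + 0.06) ≈ 8.6885, so M₂ = 8.6885 × 14 = 121.639 billion.
ΔM = M₂ − M₁ = 121.639 − 64.5218 = 57.1172 billion.

𝕄57.1 billion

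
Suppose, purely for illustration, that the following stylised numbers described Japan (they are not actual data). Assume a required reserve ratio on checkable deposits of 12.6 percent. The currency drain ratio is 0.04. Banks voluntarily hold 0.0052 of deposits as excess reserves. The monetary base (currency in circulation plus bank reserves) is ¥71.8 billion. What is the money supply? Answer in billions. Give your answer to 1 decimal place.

The money multiplier is m = (1 + c) / (rr + e + c) = (1 + 0.04) / (0.126 + 0.0052 + 0.04) ≈ 6.0748.
So M = m × MB = 6.0748 × 71.8 ≈ 436.1706 billion.

¥436.2 billion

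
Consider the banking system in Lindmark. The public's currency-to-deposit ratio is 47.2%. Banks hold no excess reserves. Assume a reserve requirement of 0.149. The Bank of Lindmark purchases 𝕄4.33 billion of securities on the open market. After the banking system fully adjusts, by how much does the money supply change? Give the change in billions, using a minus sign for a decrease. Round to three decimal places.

The money multiplier is m = (1 + c) / (rr + c) = (1 + 0.472) / (0.149 + 0.472) ≈ 2.37037.
The purchase adds 4.33 billion of base, so ΔM = m × ΔMB = 2.37037 × (+4.33) ≈ 10.2637 billion.

𝕄10.264 billion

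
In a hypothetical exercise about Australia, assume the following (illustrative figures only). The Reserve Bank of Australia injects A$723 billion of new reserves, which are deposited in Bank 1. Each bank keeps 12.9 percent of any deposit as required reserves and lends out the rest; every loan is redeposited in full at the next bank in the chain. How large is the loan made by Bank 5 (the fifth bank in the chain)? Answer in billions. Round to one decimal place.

A$362.4 billion

Each bank lends a fraction (1 − rr) = 0.8710 of the deposit it receives, so Bank 5 receives 723·0.8710^4 and lends 723·0.8710^5 ≈ 362.4341 billion.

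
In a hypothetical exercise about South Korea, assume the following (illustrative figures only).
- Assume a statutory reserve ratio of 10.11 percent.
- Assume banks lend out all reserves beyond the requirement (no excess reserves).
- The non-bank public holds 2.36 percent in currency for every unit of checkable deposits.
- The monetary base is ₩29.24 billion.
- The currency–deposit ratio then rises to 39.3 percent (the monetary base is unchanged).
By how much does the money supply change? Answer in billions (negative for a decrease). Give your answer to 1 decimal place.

Initially m₁ = (1 + 0.0236) / (0.1011 + 0.0236) ≈ 8.2085, so M₁ = 8.2085 × 29.24 ≈ 240.0165 billion.
After the change m₂ = (1 + 0.393) / (0.1011 + 0.393) ≈ 2.8193, so M₂ = 2.8193 × 29.24 ≈ 82.4363 billion.
ΔM = M₂ − M₁ = 82.4363 − 240.0165 = -157.5802 billion.

-157.6 billion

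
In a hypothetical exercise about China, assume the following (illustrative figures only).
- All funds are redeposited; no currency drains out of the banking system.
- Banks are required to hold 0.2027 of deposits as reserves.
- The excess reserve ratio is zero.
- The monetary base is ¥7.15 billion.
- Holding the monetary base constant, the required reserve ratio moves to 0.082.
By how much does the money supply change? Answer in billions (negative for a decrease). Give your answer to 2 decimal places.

Initially m₁ = 1 / (0.2027) ≈ 4.9334, so M₁ = 4.9334 × 7.15 ≈ 35.2738 billion.
After the change m₂ = 1 / (0.082) ≈ 12.1951, so M₂ = 12.1951 × 7.15 ≈ 87.195 billion.
ΔM = M₂ − M₁ = 87.195 − 35.2738 = 51.9212 billion.

¥51.92 billion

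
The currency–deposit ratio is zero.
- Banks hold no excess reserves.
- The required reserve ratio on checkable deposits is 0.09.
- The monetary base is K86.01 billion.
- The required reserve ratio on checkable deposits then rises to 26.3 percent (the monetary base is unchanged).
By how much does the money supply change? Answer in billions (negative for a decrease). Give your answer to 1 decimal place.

-628.6 billion

Initially m₁ = 1 / (0.09) ≈ 11.1111, so M₁ = 11.1111 × 86.01 ≈ 955.6657 billion.
After the change m₂ = 1 / (0.263) ≈ 3.8023, so M₂ = 3.8023 × 86.01 ≈ 327.0358 billion.
ΔM = M₂ − M₁ = 327.0358 − 955.6657 = -628.6299 billion.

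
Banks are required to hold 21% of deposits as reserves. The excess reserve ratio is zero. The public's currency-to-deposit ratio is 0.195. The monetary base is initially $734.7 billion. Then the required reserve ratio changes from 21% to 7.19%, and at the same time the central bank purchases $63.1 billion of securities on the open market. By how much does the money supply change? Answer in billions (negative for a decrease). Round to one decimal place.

Before: m₁ = (1 + 0.195) / (0.21 + 0.195) ≈ 2.95062, MB₁ = 734.7, so M₁ = 2.95062 × 734.7 ≈ 2167.8205 billion.
After: m₂ = (1 + 0.195) / (0.0719 + 0.195) ≈ 4.47733, MB₂ = 734.7 + 63.1 = 797.8, so M₂ = 4.47733 × 797.8 ≈ 3572.0139 billion.
ΔM = M₂ − M₁ = 3572.0139 − 2167.8205 = 1404.1934 billion.

$1404.2 billion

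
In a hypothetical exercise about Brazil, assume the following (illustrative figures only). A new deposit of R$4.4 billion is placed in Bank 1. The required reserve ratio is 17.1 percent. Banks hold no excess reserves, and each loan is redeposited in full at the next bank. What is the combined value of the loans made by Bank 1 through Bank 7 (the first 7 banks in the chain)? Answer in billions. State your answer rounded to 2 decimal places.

R$15.59 billion

Bank i lends (1 − rr)^i of the original deposit: Bank 1 lends 4.4·0.8290 = 3.6476, Bank 2 lends 4.4·0.8290² ≈ 3.0239, and so on.
Summing a geometric series: total = 4.4·[0.8290·(1 − 0.8290^7) / (1 − 0.8290)] ≈ 15.5912 billion.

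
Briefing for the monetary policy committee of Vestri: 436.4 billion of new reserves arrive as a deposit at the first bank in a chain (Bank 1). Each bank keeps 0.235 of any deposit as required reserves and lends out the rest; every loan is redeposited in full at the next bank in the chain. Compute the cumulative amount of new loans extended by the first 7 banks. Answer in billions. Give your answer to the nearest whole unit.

1203 billion

Bank i lends (1 − rr)^i of the original deposit: Bank 1 lends 436.4·0.7650 = 333.8460, Bank 2 lends 436.4·0.7650² ≈ 255.3922, and so on.
Summing a geometric series: total = 436.4·[0.7650·(1 − 0.7650^7) / (1 − 0.7650)] ≈ 1202.7960 billion.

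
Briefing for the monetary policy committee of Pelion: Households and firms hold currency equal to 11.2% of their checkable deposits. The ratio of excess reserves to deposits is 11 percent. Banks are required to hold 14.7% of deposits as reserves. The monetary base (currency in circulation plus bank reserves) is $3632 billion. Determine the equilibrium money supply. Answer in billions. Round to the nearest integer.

$10945 billion

The money multiplier is m = (1 + c) / (rr + e + c) = (1 + 0.112) / (0.147 + 0.11 + 0.112) ≈ 3.01355.
So M = m × MB = 3.01355 × 3632 = 10945.2136 billion.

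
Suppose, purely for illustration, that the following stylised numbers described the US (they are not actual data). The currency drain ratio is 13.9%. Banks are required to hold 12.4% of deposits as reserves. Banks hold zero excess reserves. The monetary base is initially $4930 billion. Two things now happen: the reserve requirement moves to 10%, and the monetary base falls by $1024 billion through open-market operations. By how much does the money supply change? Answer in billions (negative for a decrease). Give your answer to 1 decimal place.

-2736.0 billion

Before: m₁ = (1 + 0.139) / (0.124 + 0.139) ≈ 4.330798, MB₁ = 4930, so M₁ = 4.330798 × 4930 ≈ 21350.8341 billion.
After: m₂ = (1 + 0.139) / (0.1 + 0.139) ≈ 4.765690, MB₂ = 4930 − 1024 = 3906, so M₂ = 4.765690 × 3906 ≈ 18614.7851 billion.
ΔM = M₂ − M₁ = 18614.7851 − 21350.8341 = -2736.049 billion.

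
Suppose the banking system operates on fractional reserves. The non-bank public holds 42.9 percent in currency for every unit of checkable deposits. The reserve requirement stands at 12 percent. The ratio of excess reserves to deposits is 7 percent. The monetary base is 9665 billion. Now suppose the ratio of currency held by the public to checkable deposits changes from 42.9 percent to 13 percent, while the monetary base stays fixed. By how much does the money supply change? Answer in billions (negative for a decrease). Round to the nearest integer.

Initially m₁ = (1 + 0.429) / (0.12 + 0.07 + 0.429) ≈ 2.30856, so M₁ = 2.30856 × 9665 = 22312.2324 billion.
After the change m₂ = (1 + 0.13) / (0.12 + 0.07 + 0.13) = 3.53125, so M₂ = 3.53125 × 9665 ≈ 34129.5312 billion.
ΔM = M₂ − M₁ = 34129.5312 − 22312.2324 = 11817.2988 billion.

11817 billion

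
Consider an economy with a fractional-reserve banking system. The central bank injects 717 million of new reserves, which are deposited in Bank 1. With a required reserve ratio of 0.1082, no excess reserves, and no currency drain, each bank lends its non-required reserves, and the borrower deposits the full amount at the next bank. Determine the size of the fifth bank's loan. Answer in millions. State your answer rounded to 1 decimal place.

404.4 million

Each bank lends a fraction (1 − rr) = 0.8918 of the deposit it receives, so Bank 5 receives 717·0.8918^4 and lends 717·0.8918^5 ≈ 404.4422 million.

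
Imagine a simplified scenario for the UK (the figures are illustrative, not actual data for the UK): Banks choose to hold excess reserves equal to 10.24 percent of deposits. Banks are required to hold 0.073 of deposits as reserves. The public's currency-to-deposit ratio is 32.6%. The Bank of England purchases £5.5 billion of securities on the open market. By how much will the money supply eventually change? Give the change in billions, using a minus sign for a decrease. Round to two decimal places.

The money multiplier is m = (1 + c) / (rr + e + c) = (1 + 0.326) / (0.073 + 0.1024 + 0.326) ≈ 2.6446.
The purchase adds 5.5 billion of base, so ΔM = m × ΔMB = 2.6446 × (+5.5) = 14.5453 billion.

£14.55 billion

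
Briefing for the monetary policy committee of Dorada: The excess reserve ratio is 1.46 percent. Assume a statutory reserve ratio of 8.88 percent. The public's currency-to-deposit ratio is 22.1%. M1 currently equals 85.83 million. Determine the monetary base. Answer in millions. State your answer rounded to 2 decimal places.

22.80 million

The money multiplier is m = (1 + c) / (rr + e + c) = (1 + 0.221) / (0.0888 + 0.0146 + 0.221) ≈ 3.76387.
MB = M / m = 85.83 / 3.76387 ≈ 22.8037 million.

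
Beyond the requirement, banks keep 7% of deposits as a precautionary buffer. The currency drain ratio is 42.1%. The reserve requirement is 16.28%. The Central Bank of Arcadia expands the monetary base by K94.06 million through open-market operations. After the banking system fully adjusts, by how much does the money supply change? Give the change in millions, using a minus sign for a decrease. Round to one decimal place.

K204.4 million

The money multiplier is m = (1 + c) / (rr + e + c) = (1 + 0.421) / (0.1628 + 0.07 + 0.421) ≈ 2.1734.
The purchase adds 94.06 million of base, so ΔM = m × ΔMB = 2.1734 × (+94.06) ≈ 204.43 million.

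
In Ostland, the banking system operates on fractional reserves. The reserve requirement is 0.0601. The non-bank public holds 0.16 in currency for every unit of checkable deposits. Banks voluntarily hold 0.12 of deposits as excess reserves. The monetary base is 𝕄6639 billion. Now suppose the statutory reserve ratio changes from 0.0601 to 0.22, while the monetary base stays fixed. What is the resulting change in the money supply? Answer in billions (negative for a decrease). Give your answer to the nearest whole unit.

-7242 billion

Initially m₁ = (1 + 0.16) / (0.0601 + 0.12 + 0.16) ≈ 3.41076, so M₁ = 3.41076 × 6639 ≈ 22644.0356 billion.
After the change m₂ = (1 + 0.16) / (0.22 + 0.12 + 0.16) = 2.32, so M₂ = 2.32 × 6639 = 15402.48 billion.
ΔM = M₂ − M₁ = 15402.48 − 22644.0356 = -7241.5556 billion.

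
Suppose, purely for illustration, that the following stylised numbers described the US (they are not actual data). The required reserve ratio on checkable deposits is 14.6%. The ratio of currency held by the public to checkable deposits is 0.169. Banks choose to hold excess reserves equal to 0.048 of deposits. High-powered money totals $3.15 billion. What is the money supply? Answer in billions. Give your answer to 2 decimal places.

The money multiplier is m = (1 + c) / (rr + e + c) = (1 + 0.169) / (0.146 + 0.048 + 0.169) ≈ 3.2204.
So M = m × MB = 3.2204 × 3.15 ≈ 10.1443 billion.

$10.14 billion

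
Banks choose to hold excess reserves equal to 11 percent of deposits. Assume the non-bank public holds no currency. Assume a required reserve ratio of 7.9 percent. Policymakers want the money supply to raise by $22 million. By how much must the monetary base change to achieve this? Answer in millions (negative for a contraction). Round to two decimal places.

$4.16 million

The money multiplier is m = 1 / (rr + e) = 1 / (0.079 + 0.11) ≈ 5.29101.
ΔMB = ΔM / m = (+22) / 5.29101 ≈ 4.158 million.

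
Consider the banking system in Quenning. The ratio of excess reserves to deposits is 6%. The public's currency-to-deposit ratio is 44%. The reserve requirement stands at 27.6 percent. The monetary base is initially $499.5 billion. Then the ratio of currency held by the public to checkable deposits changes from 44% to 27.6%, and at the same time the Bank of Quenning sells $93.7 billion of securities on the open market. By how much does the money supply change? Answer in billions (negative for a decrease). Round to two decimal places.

-80.83 billion

Before: m₁ = (1 + 0.44) / (0.276 + 0.06 + 0.44) ≈ 1.855670, MB₁ = 499.5, so M₁ = 1.855670 × 499.5 ≈ 926.9072 billion.
After: m₂ = (1 + 0.276) / (0.276 + 0.06 + 0.276) ≈ 2.084967, MB₂ = 499.5 − 93.7 = 405.8, so M₂ = 2.084967 × 405.8 ≈ 846.0796 billion.
ΔM = M₂ − M₁ = 846.0796 − 926.9072 = -80.8276 billion.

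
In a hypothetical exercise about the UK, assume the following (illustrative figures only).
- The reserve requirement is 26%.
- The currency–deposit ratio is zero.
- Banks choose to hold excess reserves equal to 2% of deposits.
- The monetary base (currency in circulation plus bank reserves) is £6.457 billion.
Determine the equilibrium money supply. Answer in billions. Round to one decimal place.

£23.1 billion

The money multiplier is m = 1 / (rr + e) = 1 / (0.26 + 0.02) ≈ 3.5714.
So M = m × MB = 3.5714 × 6.457 ≈ 23.0605 billion.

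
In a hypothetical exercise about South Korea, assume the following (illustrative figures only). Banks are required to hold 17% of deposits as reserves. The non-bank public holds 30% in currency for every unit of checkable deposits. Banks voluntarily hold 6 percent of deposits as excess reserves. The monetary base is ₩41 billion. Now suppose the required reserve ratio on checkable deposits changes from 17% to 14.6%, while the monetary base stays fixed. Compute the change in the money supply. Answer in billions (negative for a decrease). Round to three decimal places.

Initially m₁ = (1 + 0.3) / (0.17 + 0.06 + 0.3) ≈ 2.452830, so M₁ = 2.452830 × 41 ≈ 100.566 billion.
After the change m₂ = (1 + 0.3) / (0.146 + 0.06 + 0.3) ≈ 2.569170, so M₂ = 2.569170 × 41 ≈ 105.336 billion.
ΔM = M₂ − M₁ = 105.336 − 100.566 = 4.77 billion.

₩4.770 billion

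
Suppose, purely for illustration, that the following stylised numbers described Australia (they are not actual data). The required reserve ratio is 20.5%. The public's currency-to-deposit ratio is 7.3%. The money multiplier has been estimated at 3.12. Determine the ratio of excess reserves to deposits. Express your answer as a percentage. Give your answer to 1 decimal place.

Using m = 3.12. Since m = (1 + c)/(c + rr + e), the denominator satisfies c + rr + e = (1 + c)/m = (1 + 0.073) / 3.12 ≈ 0.343910.
With c = 0.073 and rr = 0.205, the ratio of excess reserves to deposits is 0.343910 − 0.073 − 0.205 = 0.06591.

6.6%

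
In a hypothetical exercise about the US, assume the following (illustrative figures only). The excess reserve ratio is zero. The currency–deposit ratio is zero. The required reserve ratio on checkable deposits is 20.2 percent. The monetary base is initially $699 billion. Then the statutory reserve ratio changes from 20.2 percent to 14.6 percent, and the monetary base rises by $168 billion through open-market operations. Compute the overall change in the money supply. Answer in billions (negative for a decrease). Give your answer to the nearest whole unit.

$2478 billion

Before: m₁ = 1 / (0.202) ≈ 4.9505, MB₁ = 699, so M₁ = 4.9505 × 699 = 3460.3995 billion.
After: m₂ = 1 / (0.146) ≈ 6.8493, MB₂ = 699 + 168 = 867, so M₂ = 6.8493 × 867 = 5938.3431 billion.
ΔM = M₂ − M₁ = 5938.3431 − 3460.3995 = 2477.9436 billion.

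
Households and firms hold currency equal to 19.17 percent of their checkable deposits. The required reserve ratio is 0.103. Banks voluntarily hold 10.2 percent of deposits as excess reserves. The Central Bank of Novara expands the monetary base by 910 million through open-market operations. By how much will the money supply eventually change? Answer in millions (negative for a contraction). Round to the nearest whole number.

2734 million

The money multiplier is m = (1 + c) / (rr + e + c) = (1 + 0.1917) / (0.103 + 0.102 + 0.1917) ≈ 3.0040.
The purchase adds 910 million of base, so ΔM = m × ΔMB = 3.0040 × (+910) = 2733.64 million.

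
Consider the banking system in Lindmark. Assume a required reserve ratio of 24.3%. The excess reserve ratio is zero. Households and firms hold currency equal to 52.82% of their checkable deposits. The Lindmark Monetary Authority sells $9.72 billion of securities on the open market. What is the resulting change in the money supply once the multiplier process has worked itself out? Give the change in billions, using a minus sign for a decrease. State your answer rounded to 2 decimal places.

-19.26 billion

The money multiplier is m = (1 + c) / (rr + c) = (1 + 0.5282) / (0.243 + 0.5282) ≈ 1.9816.
The sale removes 9.72 billion of base, so ΔM = m × ΔMB = 1.9816 × (−9.72) ≈ -19.2612 billion.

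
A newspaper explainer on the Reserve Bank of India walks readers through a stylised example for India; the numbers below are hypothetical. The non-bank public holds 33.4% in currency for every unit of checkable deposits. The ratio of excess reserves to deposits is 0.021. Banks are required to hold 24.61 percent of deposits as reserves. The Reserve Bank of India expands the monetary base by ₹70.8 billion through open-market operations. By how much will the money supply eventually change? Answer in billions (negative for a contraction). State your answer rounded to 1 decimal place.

The money multiplier is m = (1 + c) / (rr + e + c) = (1 + 0.334) / (0.2461 + 0.021 + 0.334) ≈ 2.2193.
The purchase adds 70.8 billion of base, so ΔM = m × ΔMB = 2.2193 × (+70.8) ≈ 157.1264 billion.

₹157.1 billion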